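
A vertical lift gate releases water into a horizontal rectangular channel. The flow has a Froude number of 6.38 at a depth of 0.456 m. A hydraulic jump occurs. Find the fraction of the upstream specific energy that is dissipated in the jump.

Fr₁ = 6.38 (given).
Bélanger equation: y₂/y₁ = ½[√(1 + 8Fr₁²) − 1] = ½[√326.6 − 1] = 8.54.
y₂ = 8.54 × 0.456 = 3.89 m.
E₁ = y₁(1 + Fr₁²/2) = 0.456×(1 + 6.38²/2) = 9.74 m. ΔE = (y₂ − y₁)³/(4y₁y₂) = 5.72 m. ΔE/E₁ = 5.72/9.74 = 0.587.

ΔE/E₁ = 0.587 (58.7%)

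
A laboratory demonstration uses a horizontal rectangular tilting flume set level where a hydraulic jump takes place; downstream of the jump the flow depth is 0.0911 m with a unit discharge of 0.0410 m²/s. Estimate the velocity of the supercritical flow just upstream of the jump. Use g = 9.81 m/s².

V₂ = q/y₂ = 0.0410/0.0911 = 0.450 m/s; Fr₂ = V₂/√(g·y₂) = 0.476.
Since the conjugate-depth ratio holds either way, y₁/y₂ = ½[√(1 + 8Fr₂²) − 1] = ½[√2.813 − 1] = 0.339.
y₁ = 0.339 × 0.0911 = 0.0308 m.
V₁ = q/y₁ = 0.0410/0.0308 = 1.33 m/s.

V₁ = 1.33 m/s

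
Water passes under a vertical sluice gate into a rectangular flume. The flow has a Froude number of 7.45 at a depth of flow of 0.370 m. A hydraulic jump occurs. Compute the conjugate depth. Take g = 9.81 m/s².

y₂ = 3.72 m

Fr₁ = 7.45 (given).
By Bélanger, y₂/y₁ = ½[√(1 + 8Fr₁²) − 1] = ½[√445.0 − 1] = 10.0.
y₂ = 10.0 × 0.370 = 3.72 m.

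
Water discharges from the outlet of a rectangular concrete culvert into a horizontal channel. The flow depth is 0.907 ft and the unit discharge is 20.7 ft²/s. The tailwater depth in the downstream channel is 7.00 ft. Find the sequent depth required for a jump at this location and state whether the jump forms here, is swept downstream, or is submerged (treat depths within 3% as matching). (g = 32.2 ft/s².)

V₁ = q/y₁ = 20.7/0.907 = 22.8 ft/s. Fr₁ = V₁/√(g·y₁) = 22.8/√(32.2×0.907) = 4.22.
By Bélanger, y₂/y₁ = ½[√(1 + 8Fr₁²) − 1] = ½[√143.7 − 1] = 5.49.
y₂ = 5.49 × 0.907 = 4.98 ft.
Tailwater y_tw = 7.00 ft: y_tw > y₂, so the jump is submerged.

y₂ = 4.98 ft; the jump is submerged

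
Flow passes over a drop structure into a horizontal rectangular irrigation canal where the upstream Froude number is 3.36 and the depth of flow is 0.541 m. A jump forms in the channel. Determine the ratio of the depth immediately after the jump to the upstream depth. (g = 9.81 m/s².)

y₂/y₁ = 4.28

Fr₁ = 3.36 (given).
Bélanger equation: y₂/y₁ = ½[√(1 + 8Fr₁²) − 1] = ½[√91.32 − 1] = 4.28.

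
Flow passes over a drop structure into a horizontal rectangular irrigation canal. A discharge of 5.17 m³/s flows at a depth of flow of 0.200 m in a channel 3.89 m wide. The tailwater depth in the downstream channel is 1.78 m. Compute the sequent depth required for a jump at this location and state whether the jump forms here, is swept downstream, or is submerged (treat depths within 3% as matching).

q = Q/b = 5.17/3.89 = 1.33 m²/s; V₁ = q/y₁ = 6.65 m/s. Fr₁ = V₁/√(g·y₁) = 4.74.
Bélanger equation: y₂/y₁ = ½[√(1 + 8Fr₁²) − 1] = ½[√181.1 − 1] = 6.23.
y₂ = 6.23 × 0.200 = 1.25 m.
Tailwater y_tw = 1.78 m: y_tw > y₂, so the jump is submerged.

y₂ = 1.25 m; the jump is submerged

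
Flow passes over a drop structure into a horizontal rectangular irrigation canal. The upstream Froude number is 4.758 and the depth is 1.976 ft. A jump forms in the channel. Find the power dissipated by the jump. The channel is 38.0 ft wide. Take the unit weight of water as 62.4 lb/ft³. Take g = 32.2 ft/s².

P = 3694 hp

Fr₁ = 4.758 (given).
Sequent-depth ratio: y₂/y₁ = ½[√(1 + 8Fr₁²) − 1] = ½[√182.11 − 1] = 6.247.
y₂ = 6.247 × 1.976 = 12.34 ft.
Head loss: ΔE = (y₂ − y₁)³/(4y₁y₂) = (12.34 − 1.976)³/(4×1.976×12.34) = 1115/97.57 = 11.43 ft.
V₁ = Fr₁·√(g·y₁) = 4.758×√(32.2×1.976) = 37.95 ft/s; q = V₁·y₁ = 75.00 ft²/s. Q = q·b = 75.00 × 38.0 = 2850 cfs. P = γ·Q·ΔE/550 = 62.4 × 2850 × 11.43 / 550 = 3694 hp.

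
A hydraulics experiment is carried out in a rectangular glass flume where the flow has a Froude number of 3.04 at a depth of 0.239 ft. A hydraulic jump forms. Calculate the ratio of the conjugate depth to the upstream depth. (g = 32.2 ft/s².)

Fr₁ = 3.04 (given).
Conjugate-depth relation: y₂/y₁ = ½[√(1 + 8Fr₁²) − 1] = ½[√74.93 − 1] = 3.83.

y₂/y₁ = 3.83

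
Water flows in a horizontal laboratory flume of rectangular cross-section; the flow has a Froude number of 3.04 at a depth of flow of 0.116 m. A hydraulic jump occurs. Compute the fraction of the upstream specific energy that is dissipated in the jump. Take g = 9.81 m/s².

ΔE/E₁ = 0.263 (26.3%)

Fr₁ = 3.04 (given).
Conjugate-depth relation: y₂/y₁ = ½[√(1 + 8Fr₁²) − 1] = ½[√74.93 − 1] = 3.83.
y₂ = 3.83 × 0.116 = 0.444 m.
E₁ = y₁(1 + Fr₁²/2) = 0.116×(1 + 3.04²/2) = 0.652 m. ΔE = (y₂ − y₁)³/(4y₁y₂) = 0.171 m. ΔE/E₁ = 0.171/0.652 = 0.263.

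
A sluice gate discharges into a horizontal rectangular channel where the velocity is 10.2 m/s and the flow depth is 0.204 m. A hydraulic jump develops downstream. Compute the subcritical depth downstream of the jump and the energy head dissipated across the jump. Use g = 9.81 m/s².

Fr₁ = V₁/√(g·y₁) = 10.2/√(9.81×0.204) = 7.21.
Conjugate-depth relation: y₂/y₁ = ½[√(1 + 8Fr₁²) − 1] = ½[√416.9 − 1] = 9.71.
y₂ = 9.71 × 0.204 = 1.98 m.
Head loss: ΔE = (y₂ − y₁)³/(4y₁y₂) = (1.98 − 0.204)³/(4×0.204×1.98) = 5.61/1.62 = 3.47 m.

y₂ = 1.98 m; ΔE = 3.47 m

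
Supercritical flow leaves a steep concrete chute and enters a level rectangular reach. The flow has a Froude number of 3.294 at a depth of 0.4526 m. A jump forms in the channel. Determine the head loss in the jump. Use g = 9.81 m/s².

Fr₁ = 3.294 (given).
Bélanger equation: y₂/y₁ = ½[√(1 + 8Fr₁²) − 1] = ½[√87.803 − 1] = 4.185.
y₂ = 4.185 × 0.4526 = 1.894 m.
V₁ = Fr₁·√(g·y₁) = 3.294×√(9.81×0.4526) = 6.941 m/s; q = V₁·y₁ = 3.141 m²/s. V₂ = q/y₂ = 3.141/1.894 = 1.658 m/s. E₁ = y₁ + V₁²/2g = 2.908 m; E₂ = y₂ + V₂²/2g = 2.034 m. ΔE = E₁ − E₂ = 0.8737 m.

ΔE = 0.8737 m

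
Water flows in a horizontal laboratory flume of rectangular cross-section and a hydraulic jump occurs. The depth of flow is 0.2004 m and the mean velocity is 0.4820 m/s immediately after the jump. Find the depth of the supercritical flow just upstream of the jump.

Fr₂ = V₂/√(g·y₂) = 0.4820/√(9.81×0.2004) = 0.3438.
The Bélanger relation is symmetric: y₁/y₂ = ½[√(1 + 8Fr₂²) − 1] = ½[√1.9454 − 1] = 0.1974.
y₁ = 0.1974 × 0.2004 = 0.03956 m.

y₁ = 0.03956 m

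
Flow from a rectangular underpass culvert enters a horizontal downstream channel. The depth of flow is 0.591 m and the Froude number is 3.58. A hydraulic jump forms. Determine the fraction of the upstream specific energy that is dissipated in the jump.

ΔE/E₁ = 0.340 (34.0%)

Fr₁ = 3.58 (given).
Conjugate-depth relation: y₂/y₁ = ½[√(1 + 8Fr₁²) − 1] = ½[√103.5 − 1] = 4.59.
y₂ = 4.59 × 0.591 = 2.71 m.
E₁ = y₁(1 + Fr₁²/2) = 0.591×(1 + 3.58²/2) = 4.38 m. ΔE = (y₂ − y₁)³/(4y₁y₂) = 1.49 m. ΔE/E₁ = 1.49/4.38 = 0.340.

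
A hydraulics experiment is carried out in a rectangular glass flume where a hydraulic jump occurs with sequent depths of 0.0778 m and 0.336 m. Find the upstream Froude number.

Fr₁ = 3.39

For a rectangular channel the momentum equation gives q² = ½·g·y₁·y₂·(y₁ + y₂) = ½×9.81×0.0778×0.336×0.414 = 0.0531.
q = √0.0531 = 0.230 m²/s.
V₁ = q/y₁ = 2.96 m/s; Fr₁ = V₁/√(g·y₁) = 3.39.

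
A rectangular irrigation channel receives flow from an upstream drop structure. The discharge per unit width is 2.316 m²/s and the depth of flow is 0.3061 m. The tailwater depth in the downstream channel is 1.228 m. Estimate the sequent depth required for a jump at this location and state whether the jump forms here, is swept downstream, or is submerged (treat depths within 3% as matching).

V₁ = q/y₁ = 2.316/0.3061 = 7.566 m/s. Fr₁ = V₁/√(g·y₁) = 7.566/√(9.81×0.3061) = 4.366.
From the momentum equation for a rectangular channel, y₂/y₁ = ½[√(1 + 8Fr₁²) − 1] = ½[√153.51 − 1] = 5.695.
y₂ = 5.695 × 0.3061 = 1.743 m.
Tailwater y_tw = 1.228 m: y_tw < y₂, so the jump is swept downstream.

y₂ = 1.743 m; the jump is swept downstream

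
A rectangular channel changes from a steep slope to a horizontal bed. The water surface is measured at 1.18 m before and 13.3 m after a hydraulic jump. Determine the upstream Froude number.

For a rectangular channel the momentum equation gives q² = ½·g·y₁·y₂·(y₁ + y₂) = ½×9.81×1.18×13.3×14.5 = 1115.
q = √1115 = 33.4 m²/s.
V₁ = q/y₁ = 28.3 m/s; Fr₁ = V₁/√(g·y₁) = 8.32.

Fr₁ = 8.32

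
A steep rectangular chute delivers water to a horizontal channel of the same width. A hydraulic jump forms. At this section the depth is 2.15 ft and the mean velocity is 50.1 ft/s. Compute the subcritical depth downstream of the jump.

y₂ = 17.3 ft

Fr₁ = V₁/√(g·y₁) = 50.1/√(32.2×2.15) = 6.02.
Sequent-depth ratio: y₂/y₁ = ½[√(1 + 8Fr₁²) − 1] = ½[√291.0 − 1] = 8.03.
y₂ = 8.03 × 2.15 = 17.3 ft.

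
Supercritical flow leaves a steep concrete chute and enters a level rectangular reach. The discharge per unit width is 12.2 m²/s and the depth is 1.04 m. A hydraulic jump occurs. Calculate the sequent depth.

y₂ = 4.91 m

V₁ = q/y₁ = 12.2/1.04 = 11.7 m/s. Fr₁ = V₁/√(g·y₁) = 11.7/√(9.81×1.04) = 3.67.
Sequent-depth ratio: y₂/y₁ = ½[√(1 + 8Fr₁²) − 1] = ½[√108.9 − 1] = 4.72.
y₂ = 4.72 × 1.04 = 4.91 m.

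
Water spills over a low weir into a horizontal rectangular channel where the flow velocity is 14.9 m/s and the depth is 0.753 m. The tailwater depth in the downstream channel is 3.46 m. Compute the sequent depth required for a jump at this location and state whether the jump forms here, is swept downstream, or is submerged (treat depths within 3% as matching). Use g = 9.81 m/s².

y₂ = 5.47 m; the jump is swept downstream

Fr₁ = V₁/√(g·y₁) = 14.9/√(9.81×0.753) = 5.48.
From the momentum equation for a rectangular channel, y₂/y₁ = ½[√(1 + 8Fr₁²) − 1] = ½[√241.4 − 1] = 7.27.
y₂ = 7.27 × 0.753 = 5.47 m.
Tailwater y_tw = 3.46 m: y_tw < y₂, so the jump is swept downstream.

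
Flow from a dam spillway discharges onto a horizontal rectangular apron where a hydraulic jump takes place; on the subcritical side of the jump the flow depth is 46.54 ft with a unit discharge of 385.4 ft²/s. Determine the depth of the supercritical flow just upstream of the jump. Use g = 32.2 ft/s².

y₁ = 3.928 ft

V₂ = q/y₂ = 385.4/46.54 = 8.281 ft/s; Fr₂ = V₂/√(g·y₂) = 0.2139.
The Bélanger relation is symmetric: y₁/y₂ = ½[√(1 + 8Fr₂²) − 1] = ½[√1.3661 − 1] = 0.08440.
y₁ = 0.08440 × 46.54 = 3.928 ft.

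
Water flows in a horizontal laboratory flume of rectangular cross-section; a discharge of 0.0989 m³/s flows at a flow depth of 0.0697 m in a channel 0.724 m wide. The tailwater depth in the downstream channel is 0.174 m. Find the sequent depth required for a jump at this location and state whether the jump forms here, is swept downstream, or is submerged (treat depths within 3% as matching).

q = Q/b = 0.0989/0.724 = 0.137 m²/s; V₁ = q/y₁ = 1.96 m/s. Fr₁ = V₁/√(g·y₁) = 2.37.
Sequent-depth ratio: y₂/y₁ = ½[√(1 + 8Fr₁²) − 1] = ½[√45.94 − 1] = 2.89.
y₂ = 2.89 × 0.0697 = 0.201 m.
Tailwater y_tw = 0.174 m: y_tw < y₂, so the jump is swept downstream.

y₂ = 0.201 m; the jump is swept downstream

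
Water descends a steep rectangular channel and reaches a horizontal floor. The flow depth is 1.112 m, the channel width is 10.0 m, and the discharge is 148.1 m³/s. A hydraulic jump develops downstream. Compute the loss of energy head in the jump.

ΔE = 4.012 m

q = Q/b = 148.1/10.0 = 14.81 m²/s; V₁ = q/y₁ = 13.32 m/s. Fr₁ = V₁/√(g·y₁) = 4.032.
Conjugate-depth relation: y₂/y₁ = ½[√(1 + 8Fr₁²) − 1] = ½[√131.08 − 1] = 5.225.
y₂ = 5.225 × 1.112 = 5.810 m.
V₂ = q/y₂ = 14.81/5.810 = 2.549 m/s. E₁ = y₁ + V₁²/2g = 10.15 m; E₂ = y₂ + V₂²/2g = 6.141 m. ΔE = E₁ − E₂ = 4.012 m.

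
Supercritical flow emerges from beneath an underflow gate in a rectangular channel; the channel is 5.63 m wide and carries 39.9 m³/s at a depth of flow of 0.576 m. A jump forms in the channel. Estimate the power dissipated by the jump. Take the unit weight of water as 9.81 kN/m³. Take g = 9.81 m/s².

q = Q/b = 39.9/5.63 = 7.09 m²/s; V₁ = q/y₁ = 12.3 m/s. Fr₁ = V₁/√(g·y₁) = 5.18.
Bélanger equation: y₂/y₁ = ½[√(1 + 8Fr₁²) − 1] = ½[√215.3 − 1] = 6.84.
y₂ = 6.84 × 0.576 = 3.94 m.
Head loss: ΔE = (y₂ − y₁)³/(4y₁y₂) = (3.94 − 0.576)³/(4×0.576×3.94) = 38.0/9.07 = 4.19 m.
P = γ·Q·ΔE = 9.81 × 39.9 × 4.19 = 1640 kW.

P = 1640 kW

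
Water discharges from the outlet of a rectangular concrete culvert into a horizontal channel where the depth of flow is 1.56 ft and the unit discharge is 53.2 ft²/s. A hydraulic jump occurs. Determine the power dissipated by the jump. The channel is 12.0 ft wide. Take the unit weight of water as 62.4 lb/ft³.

V₁ = q/y₁ = 53.2/1.56 = 34.1 ft/s. Fr₁ = V₁/√(g·y₁) = 34.1/√(32.2×1.56) = 4.81.
From the momentum equation for a rectangular channel, y₂/y₁ = ½[√(1 + 8Fr₁²) − 1] = ½[√186.2 − 1] = 6.32.
y₂ = 6.32 × 1.56 = 9.86 ft.
V₂ = q/y₂ = 53.2/9.86 = 5.39 ft/s. E₁ = y₁ + V₁²/2g = 19.6 ft; E₂ = y₂ + V₂²/2g = 10.3 ft. ΔE = E₁ − E₂ = 9.30 ft.
Q = q·b = 53.2 × 12.0 = 638 cfs. P = γ·Q·ΔE/550 = 62.4 × 638 × 9.30 / 550 = 674 hp.

P = 674 hp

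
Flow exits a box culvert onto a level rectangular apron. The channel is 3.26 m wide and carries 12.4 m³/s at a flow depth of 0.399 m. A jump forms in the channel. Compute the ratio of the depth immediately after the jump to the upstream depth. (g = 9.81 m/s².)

y₂/y₁ = 6.33

q = Q/b = 12.4/3.26 = 3.80 m²/s; V₁ = q/y₁ = 9.53 m/s. Fr₁ = V₁/√(g·y₁) = 4.82.
By Bélanger, y₂/y₁ = ½[√(1 + 8Fr₁²) − 1] = ½[√186.7 − 1] = 6.33.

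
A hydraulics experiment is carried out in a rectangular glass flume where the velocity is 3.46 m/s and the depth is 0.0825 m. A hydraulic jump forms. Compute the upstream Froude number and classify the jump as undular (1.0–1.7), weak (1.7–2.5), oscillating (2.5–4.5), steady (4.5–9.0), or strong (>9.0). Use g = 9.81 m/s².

Fr₁ = 3.85; oscillating jump

Fr₁ = V₁/√(g·y₁) = 3.46/√(9.81×0.0825) = 3.85.
Fr₁ = 3.85 lies in the oscillating range.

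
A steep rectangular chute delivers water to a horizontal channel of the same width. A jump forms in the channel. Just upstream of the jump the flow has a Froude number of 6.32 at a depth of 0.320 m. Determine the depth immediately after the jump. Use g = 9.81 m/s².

Fr₁ = 6.32 (given).
From the momentum equation for a rectangular channel, y₂/y₁ = ½[√(1 + 8Fr₁²) − 1] = ½[√320.5 − 1] = 8.45.
y₂ = 8.45 × 0.320 = 2.70 m.

y₂ = 2.70 m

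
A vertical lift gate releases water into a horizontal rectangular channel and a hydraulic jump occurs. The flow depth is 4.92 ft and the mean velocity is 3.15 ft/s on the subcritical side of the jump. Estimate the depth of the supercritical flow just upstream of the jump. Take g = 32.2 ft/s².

Fr₂ = V₂/√(g·y₂) = 3.15/√(32.2×4.92) = 0.250.
The Bélanger relation is symmetric: y₁/y₂ = ½[√(1 + 8Fr₂²) − 1] = ½[√1.501 − 1] = 0.113.
y₁ = 0.113 × 4.92 = 0.554 ft.

y₁ = 0.554 ft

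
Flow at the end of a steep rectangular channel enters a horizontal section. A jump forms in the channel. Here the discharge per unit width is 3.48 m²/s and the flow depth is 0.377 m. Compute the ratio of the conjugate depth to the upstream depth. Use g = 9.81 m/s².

y₂/y₁ = 6.31

V₁ = q/y₁ = 3.48/0.377 = 9.23 m/s. Fr₁ = V₁/√(g·y₁) = 9.23/√(9.81×0.377) = 4.80.
From the momentum equation for a rectangular channel, y₂/y₁ = ½[√(1 + 8Fr₁²) − 1] = ½[√185.3 − 1] = 6.31.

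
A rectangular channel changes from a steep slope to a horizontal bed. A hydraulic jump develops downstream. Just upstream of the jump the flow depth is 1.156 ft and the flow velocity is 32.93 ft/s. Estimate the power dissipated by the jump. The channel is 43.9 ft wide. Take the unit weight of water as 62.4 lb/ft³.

Fr₁ = V₁/√(g·y₁) = 32.93/√(32.2×1.156) = 5.397.
Conjugate-depth relation: y₂/y₁ = ½[√(1 + 8Fr₁²) − 1] = ½[√234.06 − 1] = 7.149.
y₂ = 7.149 × 1.156 = 8.265 ft.
q = V₁·y₁ = 32.93 × 1.156 = 38.07 ft²/s. V₂ = q/y₂ = 38.07/8.265 = 4.606 ft/s. E₁ = y₁ + V₁²/2g = 17.99 ft; E₂ = y₂ + V₂²/2g = 8.594 ft. ΔE = E₁ − E₂ = 9.400 ft.
Q = q·b = 38.07 × 43.9 = 1671 cfs. P = γ·Q·ΔE/550 = 62.4 × 1671 × 9.400 / 550 = 1782 hp.

P = 1782 hp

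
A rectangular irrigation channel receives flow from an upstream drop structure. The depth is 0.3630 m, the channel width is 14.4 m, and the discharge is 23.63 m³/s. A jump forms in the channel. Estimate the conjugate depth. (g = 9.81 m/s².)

y₂ = 1.062 m

q = Q/b = 23.63/14.4 = 1.641 m²/s; V₁ = q/y₁ = 4.521 m/s. Fr₁ = V₁/√(g·y₁) = 2.396.
Bélanger equation: y₂/y₁ = ½[√(1 + 8Fr₁²) − 1] = ½[√46.910 − 1] = 2.925.
y₂ = 2.925 × 0.3630 = 1.062 m.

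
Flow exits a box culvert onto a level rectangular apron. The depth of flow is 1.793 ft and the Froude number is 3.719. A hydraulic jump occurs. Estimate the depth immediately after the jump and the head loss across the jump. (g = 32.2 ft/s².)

y₂ = 8.576 ft; ΔE = 5.074 ft

Fr₁ = 3.719 (given).
Bélanger equation: y₂/y₁ = ½[√(1 + 8Fr₁²) − 1] = ½[√111.65 − 1] = 4.783.
y₂ = 4.783 × 1.793 = 8.576 ft.
Head loss: ΔE = (y₂ − y₁)³/(4y₁y₂) = (8.576 − 1.793)³/(4×1.793×8.576) = 312.1/61.51 = 5.074 ft.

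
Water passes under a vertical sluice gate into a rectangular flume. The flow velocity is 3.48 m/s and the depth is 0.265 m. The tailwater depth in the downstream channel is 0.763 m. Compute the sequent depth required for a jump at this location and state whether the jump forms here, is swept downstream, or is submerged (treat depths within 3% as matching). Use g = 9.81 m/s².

Fr₁ = V₁/√(g·y₁) = 3.48/√(9.81×0.265) = 2.16.
By Bélanger, y₂/y₁ = ½[√(1 + 8Fr₁²) − 1] = ½[√38.27 − 1] = 2.59.
y₂ = 2.59 × 0.265 = 0.687 m.
Tailwater y_tw = 0.763 m: y_tw > y₂, so the jump is submerged.

y₂ = 0.687 m; the jump is submerged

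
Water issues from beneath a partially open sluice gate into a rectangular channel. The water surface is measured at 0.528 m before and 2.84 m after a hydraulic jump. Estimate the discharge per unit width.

q = 4.98 m²/s

For a rectangular channel the momentum equation gives q² = ½·g·y₁·y₂·(y₁ + y₂) = ½×9.81×0.528×2.84×3.37 = 24.8.
q = √24.8 = 4.98 m²/s.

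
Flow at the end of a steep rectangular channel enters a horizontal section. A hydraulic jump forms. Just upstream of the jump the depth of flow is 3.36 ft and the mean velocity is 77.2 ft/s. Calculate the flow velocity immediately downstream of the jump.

Fr₁ = V₁/√(g·y₁) = 77.2/√(32.2×3.36) = 7.42.
Bélanger equation: y₂/y₁ = ½[√(1 + 8Fr₁²) − 1] = ½[√441.7 − 1] = 10.0.
y₂ = 10.0 × 3.36 = 33.6 ft.
q = V₁·y₁ = 77.2 × 3.36 = 259 ft²/s.
V₂ = q/y₂ = 259/33.6 = 7.71 ft/s.

V₂ = 7.71 ft/s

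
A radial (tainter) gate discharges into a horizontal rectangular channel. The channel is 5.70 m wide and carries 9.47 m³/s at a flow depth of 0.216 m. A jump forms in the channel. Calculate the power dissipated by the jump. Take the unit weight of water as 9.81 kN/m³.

q = Q/b = 9.47/5.70 = 1.66 m²/s; V₁ = q/y₁ = 7.69 m/s. Fr₁ = V₁/√(g·y₁) = 5.28.
Bélanger equation: y₂/y₁ = ½[√(1 + 8Fr₁²) − 1] = ½[√224.4 − 1] = 6.99.
y₂ = 6.99 × 0.216 = 1.51 m.
Head loss: ΔE = (y₂ − y₁)³/(4y₁y₂) = (1.51 − 0.216)³/(4×0.216×1.51) = 2.17/1.30 = 1.66 m.
P = γ·Q·ΔE = 9.81 × 9.47 × 1.66 = 154 kW.

P = 154 kW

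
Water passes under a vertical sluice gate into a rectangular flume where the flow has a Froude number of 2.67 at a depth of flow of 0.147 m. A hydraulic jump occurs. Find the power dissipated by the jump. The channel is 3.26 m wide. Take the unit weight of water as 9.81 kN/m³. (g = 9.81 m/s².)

Fr₁ = 2.67 (given).
From the momentum equation for a rectangular channel, y₂/y₁ = ½[√(1 + 8Fr₁²) − 1] = ½[√58.03 − 1] = 3.31.
y₂ = 3.31 × 0.147 = 0.486 m.
V₁ = Fr₁·√(g·y₁) = 2.67×√(9.81×0.147) = 3.21 m/s; q = V₁·y₁ = 0.471 m²/s. V₂ = q/y₂ = 0.471/0.486 = 0.969 m/s. E₁ = y₁ + V₁²/2g = 0.671 m; E₂ = y₂ + V₂²/2g = 0.534 m. ΔE = E₁ − E₂ = 0.137 m.
Q = q·b = 0.471 × 3.26 = 1.54 m³/s. P = γ·Q·ΔE = 9.81 × 1.54 × 0.137 = 2.06 kW.

P = 2.06 kW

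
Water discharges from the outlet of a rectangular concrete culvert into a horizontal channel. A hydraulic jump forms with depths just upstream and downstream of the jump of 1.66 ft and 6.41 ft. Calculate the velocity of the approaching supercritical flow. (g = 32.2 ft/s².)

V₁ = 22.4 ft/s

For a rectangular channel the momentum equation gives q² = ½·g·y₁·y₂·(y₁ + y₂) = ½×32.2×1.66×6.41×8.07 = 1383.
q = √1383 = 37.2 ft²/s.
V₁ = q/y₁ = 37.2/1.66 = 22.4 ft/s.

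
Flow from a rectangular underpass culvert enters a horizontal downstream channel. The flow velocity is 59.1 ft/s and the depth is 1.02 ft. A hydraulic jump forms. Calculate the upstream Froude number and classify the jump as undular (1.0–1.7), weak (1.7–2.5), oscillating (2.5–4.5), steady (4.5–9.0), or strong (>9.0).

Fr₁ = 10.3; strong jump

Fr₁ = V₁/√(g·y₁) = 59.1/√(32.2×1.02) = 10.3.
Fr₁ = 10.3 lies in the strong range.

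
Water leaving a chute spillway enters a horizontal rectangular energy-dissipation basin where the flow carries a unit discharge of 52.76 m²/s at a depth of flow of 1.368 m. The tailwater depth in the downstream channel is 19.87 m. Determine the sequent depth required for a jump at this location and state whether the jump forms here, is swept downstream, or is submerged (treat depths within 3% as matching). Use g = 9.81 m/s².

y₂ = 19.70 m; the jump forms here

V₁ = q/y₁ = 52.76/1.368 = 38.57 m/s. Fr₁ = V₁/√(g·y₁) = 38.57/√(9.81×1.368) = 10.53.
Conjugate-depth relation: y₂/y₁ = ½[√(1 + 8Fr₁²) − 1] = ½[√887.69 − 1] = 14.40.
y₂ = 14.40 × 1.368 = 19.70 m.
Tailwater y_tw = 19.87 m: y_tw ≈ y₂, so the jump forms here.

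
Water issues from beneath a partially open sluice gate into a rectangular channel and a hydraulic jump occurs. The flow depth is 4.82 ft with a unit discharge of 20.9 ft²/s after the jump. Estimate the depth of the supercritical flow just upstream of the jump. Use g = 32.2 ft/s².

y₁ = 0.972 ft

V₂ = q/y₂ = 20.9/4.82 = 4.34 ft/s; Fr₂ = V₂/√(g·y₂) = 0.348.
Since the conjugate-depth ratio holds either way, y₁/y₂ = ½[√(1 + 8Fr₂²) − 1] = ½[√1.969 − 1] = 0.202.
y₁ = 0.202 × 4.82 = 0.972 ft.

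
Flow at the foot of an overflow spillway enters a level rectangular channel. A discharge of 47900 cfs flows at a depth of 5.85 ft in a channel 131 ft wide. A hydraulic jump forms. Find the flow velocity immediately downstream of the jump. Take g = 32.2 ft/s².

q = Q/b = 47900/131 = 366 ft²/s; V₁ = q/y₁ = 62.5 ft/s. Fr₁ = V₁/√(g·y₁) = 4.55.
By Bélanger, y₂/y₁ = ½[√(1 + 8Fr₁²) − 1] = ½[√166.9 − 1] = 5.96.
y₂ = 5.96 × 5.85 = 34.9 ft.
V₂ = q/y₂ = 366/34.9 = 10.5 ft/s.

V₂ = 10.5 ft/s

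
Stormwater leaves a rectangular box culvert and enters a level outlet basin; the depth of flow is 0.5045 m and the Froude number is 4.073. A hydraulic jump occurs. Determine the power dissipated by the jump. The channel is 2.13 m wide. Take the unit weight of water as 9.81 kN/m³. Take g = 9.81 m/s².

Fr₁ = 4.073 (given).
Conjugate-depth relation: y₂/y₁ = ½[√(1 + 8Fr₁²) − 1] = ½[√133.71 − 1] = 5.282.
y₂ = 5.282 × 0.5045 = 2.665 m.
Head loss: ΔE = (y₂ − y₁)³/(4y₁y₂) = (2.665 − 0.5045)³/(4×0.5045×2.665) = 10.08/5.377 = 1.875 m.
V₁ = Fr₁·√(g·y₁) = 4.073×√(9.81×0.5045) = 9.061 m/s; q = V₁·y₁ = 4.571 m²/s. Q = q·b = 4.571 × 2.13 = 9.737 m³/s. P = γ·Q·ΔE = 9.81 × 9.737 × 1.875 = 179.1 kW.

P = 179.1 kW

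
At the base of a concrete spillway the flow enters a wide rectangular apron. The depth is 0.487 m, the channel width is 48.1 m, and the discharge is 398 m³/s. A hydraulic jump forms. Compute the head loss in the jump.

ΔE = 9.95 m

q = Q/b = 398/48.1 = 8.27 m²/s; V₁ = q/y₁ = 17.0 m/s. Fr₁ = V₁/√(g·y₁) = 7.77.
From the momentum equation for a rectangular channel, y₂/y₁ = ½[√(1 + 8Fr₁²) − 1] = ½[√484.4 − 1] = 10.5.
y₂ = 10.5 × 0.487 = 5.12 m.
V₂ = q/y₂ = 8.27/5.12 = 1.62 m/s. E₁ = y₁ + V₁²/2g = 15.2 m; E₂ = y₂ + V₂²/2g = 5.25 m. ΔE = E₁ − E₂ = 9.95 m.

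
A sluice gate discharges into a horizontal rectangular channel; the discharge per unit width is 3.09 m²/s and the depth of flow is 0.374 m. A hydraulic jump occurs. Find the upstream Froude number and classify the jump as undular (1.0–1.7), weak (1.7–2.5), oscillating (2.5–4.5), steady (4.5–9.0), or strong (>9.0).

Fr₁ = 4.31; oscillating jump

V₁ = q/y₁ = 3.09/0.374 = 8.26 m/s. Fr₁ = V₁/√(g·y₁) = 8.26/√(9.81×0.374) = 4.31.
Fr₁ = 4.31 lies in the oscillating range.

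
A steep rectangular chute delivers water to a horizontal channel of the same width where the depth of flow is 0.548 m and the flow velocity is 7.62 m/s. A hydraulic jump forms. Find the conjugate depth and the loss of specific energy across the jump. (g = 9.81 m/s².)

Fr₁ = V₁/√(g·y₁) = 7.62/√(9.81×0.548) = 3.29.
Bélanger equation: y₂/y₁ = ½[√(1 + 8Fr₁²) − 1] = ½[√87.41 − 1] = 4.17.
y₂ = 4.17 × 0.548 = 2.29 m.
Head loss: ΔE = (y₂ − y₁)³/(4y₁y₂) = (2.29 − 0.548)³/(4×0.548×2.29) = 5.27/5.01 = 1.05 m.

y₂ = 2.29 m; ΔE = 1.05 m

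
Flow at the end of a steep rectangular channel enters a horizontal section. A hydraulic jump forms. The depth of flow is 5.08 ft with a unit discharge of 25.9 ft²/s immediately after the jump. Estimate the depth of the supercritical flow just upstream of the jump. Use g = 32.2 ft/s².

y₁ = 1.29 ft

V₂ = q/y₂ = 25.9/5.08 = 5.10 ft/s; Fr₂ = V₂/√(g·y₂) = 0.399.
Since the conjugate-depth ratio holds either way, y₁/y₂ = ½[√(1 + 8Fr₂²) − 1] = ½[√2.271 − 1] = 0.254.
y₁ = 0.254 × 5.08 = 1.29 ft.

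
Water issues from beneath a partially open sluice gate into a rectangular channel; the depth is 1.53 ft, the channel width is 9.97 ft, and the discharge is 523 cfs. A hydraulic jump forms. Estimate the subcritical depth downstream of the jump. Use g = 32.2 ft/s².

q = Q/b = 523/9.97 = 52.5 ft²/s; V₁ = q/y₁ = 34.3 ft/s. Fr₁ = V₁/√(g·y₁) = 4.88.
Sequent-depth ratio: y₂/y₁ = ½[√(1 + 8Fr₁²) − 1] = ½[√191.9 − 1] = 6.43.
y₂ = 6.43 × 1.53 = 9.83 ft.

y₂ = 9.83 ft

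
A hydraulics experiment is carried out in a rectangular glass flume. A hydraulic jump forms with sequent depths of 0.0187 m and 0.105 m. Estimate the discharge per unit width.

q = 0.0345 m²/s

For a rectangular channel the momentum equation gives q² = ½·g·y₁·y₂·(y₁ + y₂) = ½×9.81×0.0187×0.105×0.124 = 0.00119.
q = √0.00119 = 0.0345 m²/s.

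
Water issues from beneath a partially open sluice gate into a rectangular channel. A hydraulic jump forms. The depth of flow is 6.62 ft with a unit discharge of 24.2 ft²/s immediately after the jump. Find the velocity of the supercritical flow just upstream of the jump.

V₂ = q/y₂ = 24.2/6.62 = 3.66 ft/s; Fr₂ = V₂/√(g·y₂) = 0.250.
From the momentum equation (using Fr₂), y₁/y₂ = ½[√(1 + 8Fr₂²) − 1] = ½[√1.502 − 1] = 0.113.
y₁ = 0.113 × 6.62 = 0.746 ft.
V₁ = q/y₁ = 24.2/0.746 = 32.4 ft/s.

V₁ = 32.4 ft/s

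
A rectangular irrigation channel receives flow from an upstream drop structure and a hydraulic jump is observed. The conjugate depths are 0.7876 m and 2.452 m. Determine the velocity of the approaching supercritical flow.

V₁ = 7.034 m/s

For a rectangular channel the momentum equation gives q² = ½·g·y₁·y₂·(y₁ + y₂) = ½×9.81×0.7876×2.452×3.240 = 30.69.
q = √30.69 = 5.540 m²/s.
V₁ = q/y₁ = 5.540/0.7876 = 7.034 m/s.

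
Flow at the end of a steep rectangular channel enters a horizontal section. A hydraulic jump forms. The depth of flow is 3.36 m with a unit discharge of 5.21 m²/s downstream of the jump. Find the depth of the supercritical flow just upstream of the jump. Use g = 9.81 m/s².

V₂ = q/y₂ = 5.21/3.36 = 1.55 m/s; Fr₂ = V₂/√(g·y₂) = 0.270.
From the momentum equation (using Fr₂), y₁/y₂ = ½[√(1 + 8Fr₂²) − 1] = ½[√1.584 − 1] = 0.129.
y₁ = 0.129 × 3.36 = 0.434 m.

y₁ = 0.434 m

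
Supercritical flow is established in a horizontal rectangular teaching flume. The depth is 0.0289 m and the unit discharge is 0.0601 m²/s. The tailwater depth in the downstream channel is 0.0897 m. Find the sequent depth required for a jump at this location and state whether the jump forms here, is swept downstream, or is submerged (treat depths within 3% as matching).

y₂ = 0.146 m; the jump is swept downstream

V₁ = q/y₁ = 0.0601/0.0289 = 2.08 m/s. Fr₁ = V₁/√(g·y₁) = 2.08/√(9.81×0.0289) = 3.91.
By Bélanger, y₂/y₁ = ½[√(1 + 8Fr₁²) − 1] = ½[√123.0 − 1] = 5.05.
y₂ = 5.05 × 0.0289 = 0.146 m.
Tailwater y_tw = 0.0897 m: y_tw < y₂, so the jump is swept downstream.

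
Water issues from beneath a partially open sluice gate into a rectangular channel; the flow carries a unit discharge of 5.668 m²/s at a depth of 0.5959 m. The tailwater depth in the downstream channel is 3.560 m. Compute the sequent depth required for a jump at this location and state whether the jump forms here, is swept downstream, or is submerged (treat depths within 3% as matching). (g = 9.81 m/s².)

y₂ = 3.031 m; the jump is submerged

V₁ = q/y₁ = 5.668/0.5959 = 9.512 m/s. Fr₁ = V₁/√(g·y₁) = 9.512/√(9.81×0.5959) = 3.934.
Conjugate-depth relation: y₂/y₁ = ½[√(1 + 8Fr₁²) − 1] = ½[√124.81 − 1] = 5.086.
y₂ = 5.086 × 0.5959 = 3.031 m.
Tailwater y_tw = 3.560 m: y_tw > y₂, so the jump is submerged.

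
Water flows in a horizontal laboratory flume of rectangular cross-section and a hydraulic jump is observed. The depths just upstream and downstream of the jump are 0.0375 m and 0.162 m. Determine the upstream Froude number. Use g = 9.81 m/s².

Fr₁ = 3.39

For a rectangular channel the momentum equation gives q² = ½·g·y₁·y₂·(y₁ + y₂) = ½×9.81×0.0375×0.162×0.200 = 0.00594.
q = √0.00594 = 0.0771 m²/s.
V₁ = q/y₁ = 2.06 m/s; Fr₁ = V₁/√(g·y₁) = 3.39.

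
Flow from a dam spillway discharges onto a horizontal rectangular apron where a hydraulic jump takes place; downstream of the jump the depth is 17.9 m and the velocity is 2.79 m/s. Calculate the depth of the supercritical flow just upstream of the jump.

y₁ = 1.47 m

Fr₂ = V₂/√(g·y₂) = 2.79/√(9.81×17.9) = 0.211.
The Bélanger relation is symmetric: y₁/y₂ = ½[√(1 + 8Fr₂²) − 1] = ½[√1.355 − 1] = 0.0819.
y₁ = 0.0819 × 17.9 = 1.47 m.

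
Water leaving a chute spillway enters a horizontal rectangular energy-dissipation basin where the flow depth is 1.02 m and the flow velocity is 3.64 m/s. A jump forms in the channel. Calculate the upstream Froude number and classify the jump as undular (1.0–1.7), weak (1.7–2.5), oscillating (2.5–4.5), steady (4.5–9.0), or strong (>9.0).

Fr₁ = V₁/√(g·y₁) = 3.64/√(9.81×1.02) = 1.15.
Fr₁ = 1.15 lies in the undular range.

Fr₁ = 1.15; undular jump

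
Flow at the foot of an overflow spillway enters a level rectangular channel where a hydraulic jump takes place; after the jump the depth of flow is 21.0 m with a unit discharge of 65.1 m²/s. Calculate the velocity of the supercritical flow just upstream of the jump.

V₂ = q/y₂ = 65.1/21.0 = 3.10 m/s; Fr₂ = V₂/√(g·y₂) = 0.216.
From the momentum equation (using Fr₂), y₁/y₂ = ½[√(1 + 8Fr₂²) − 1] = ½[√1.373 − 1] = 0.0859.
y₁ = 0.0859 × 21.0 = 1.80 m.
V₁ = q/y₁ = 65.1/1.80 = 36.1 m/s.

V₁ = 36.1 m/s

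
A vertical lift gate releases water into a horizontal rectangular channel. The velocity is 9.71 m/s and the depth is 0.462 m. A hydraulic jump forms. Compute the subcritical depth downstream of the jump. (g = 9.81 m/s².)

Fr₁ = V₁/√(g·y₁) = 9.71/√(9.81×0.462) = 4.56.
Bélanger equation: y₂/y₁ = ½[√(1 + 8Fr₁²) − 1] = ½[√167.4 − 1] = 5.97.
y₂ = 5.97 × 0.462 = 2.76 m.

y₂ = 2.76 m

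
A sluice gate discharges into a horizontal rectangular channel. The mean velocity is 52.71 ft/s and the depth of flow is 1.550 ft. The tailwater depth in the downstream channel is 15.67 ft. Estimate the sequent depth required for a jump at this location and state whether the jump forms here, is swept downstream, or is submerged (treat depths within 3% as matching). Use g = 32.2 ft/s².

Fr₁ = V₁/√(g·y₁) = 52.71/√(32.2×1.550) = 7.461.
Conjugate-depth relation: y₂/y₁ = ½[√(1 + 8Fr₁²) − 1] = ½[√446.34 − 1] = 10.06.
y₂ = 10.06 × 1.550 = 15.60 ft.
Tailwater y_tw = 15.67 ft: y_tw ≈ y₂, so the jump forms here.

y₂ = 15.60 ft; the jump forms here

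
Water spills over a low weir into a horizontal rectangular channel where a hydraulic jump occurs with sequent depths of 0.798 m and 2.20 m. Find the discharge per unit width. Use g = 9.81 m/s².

q = 5.08 m²/s

For a rectangular channel the momentum equation gives q² = ½·g·y₁·y₂·(y₁ + y₂) = ½×9.81×0.798×2.20×3.00 = 25.8.
q = √25.8 = 5.08 m²/s.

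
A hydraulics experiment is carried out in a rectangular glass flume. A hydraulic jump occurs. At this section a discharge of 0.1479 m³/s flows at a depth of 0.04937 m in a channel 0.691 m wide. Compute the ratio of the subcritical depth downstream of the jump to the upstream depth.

q = Q/b = 0.1479/0.691 = 0.2140 m²/s; V₁ = q/y₁ = 4.335 m/s. Fr₁ = V₁/√(g·y₁) = 6.230.
By Bélanger, y₂/y₁ = ½[√(1 + 8Fr₁²) − 1] = ½[√311.46 − 1] = 8.324.

y₂/y₁ = 8.324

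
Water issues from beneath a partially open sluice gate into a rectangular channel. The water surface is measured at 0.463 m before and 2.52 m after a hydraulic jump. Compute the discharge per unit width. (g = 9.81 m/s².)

For a rectangular channel the momentum equation gives q² = ½·g·y₁·y₂·(y₁ + y₂) = ½×9.81×0.463×2.52×2.98 = 17.1.
q = √17.1 = 4.13 m²/s.

q = 4.13 m²/s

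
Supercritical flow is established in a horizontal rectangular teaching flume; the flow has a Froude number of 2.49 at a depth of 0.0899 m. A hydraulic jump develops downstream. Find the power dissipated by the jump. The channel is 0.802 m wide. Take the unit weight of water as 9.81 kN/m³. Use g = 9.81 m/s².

Fr₁ = 2.49 (given).
By Bélanger, y₂/y₁ = ½[√(1 + 8Fr₁²) − 1] = ½[√50.60 − 1] = 3.06.
y₂ = 3.06 × 0.0899 = 0.275 m.
Head loss: ΔE = (y₂ − y₁)³/(4y₁y₂) = (0.275 − 0.0899)³/(4×0.0899×0.275) = 0.00632/0.0988 = 0.0640 m.
V₁ = Fr₁·√(g·y₁) = 2.49×√(9.81×0.0899) = 2.34 m/s; q = V₁·y₁ = 0.210 m²/s. Q = q·b = 0.210 × 0.802 = 0.169 m³/s. P = γ·Q·ΔE = 9.81 × 0.169 × 0.0640 = 0.106 kW.

P = 0.106 kW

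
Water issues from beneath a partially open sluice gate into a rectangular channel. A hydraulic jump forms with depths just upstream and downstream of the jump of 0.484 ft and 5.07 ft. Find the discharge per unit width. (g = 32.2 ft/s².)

For a rectangular channel the momentum equation gives q² = ½·g·y₁·y₂·(y₁ + y₂) = ½×32.2×0.484×5.07×5.55 = 219.
q = √219 = 14.8 ft²/s.

q = 14.8 ft²/s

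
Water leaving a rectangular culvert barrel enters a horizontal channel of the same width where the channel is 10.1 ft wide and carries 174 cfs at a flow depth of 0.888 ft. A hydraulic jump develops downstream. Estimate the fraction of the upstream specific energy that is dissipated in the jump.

ΔE/E₁ = 0.346 (34.6%)

q = Q/b = 174/10.1 = 17.2 ft²/s; V₁ = q/y₁ = 19.4 ft/s. Fr₁ = V₁/√(g·y₁) = 3.63.
Bélanger equation: y₂/y₁ = ½[√(1 + 8Fr₁²) − 1] = ½[√106.3 − 1] = 4.66.
y₂ = 4.66 × 0.888 = 4.13 ft.
E₁ = y₁ + V₁²/2g = 6.73 ft. ΔE = (y₂ − y₁)³/(4y₁y₂) = 2.33 ft. ΔE/E₁ = 2.33/6.73 = 0.346.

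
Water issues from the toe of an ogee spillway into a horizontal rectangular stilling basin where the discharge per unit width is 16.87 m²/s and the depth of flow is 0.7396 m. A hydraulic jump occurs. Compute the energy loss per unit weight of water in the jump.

V₁ = q/y₁ = 16.87/0.7396 = 22.81 m/s. Fr₁ = V₁/√(g·y₁) = 22.81/√(9.81×0.7396) = 8.468.
Sequent-depth ratio: y₂/y₁ = ½[√(1 + 8Fr₁²) − 1] = ½[√574.67 − 1] = 11.49.
y₂ = 11.49 × 0.7396 = 8.495 m.
V₂ = q/y₂ = 16.87/8.495 = 1.986 m/s. E₁ = y₁ + V₁²/2g = 27.26 m; E₂ = y₂ + V₂²/2g = 8.696 m. ΔE = E₁ − E₂ = 18.56 m.

ΔE = 18.56 m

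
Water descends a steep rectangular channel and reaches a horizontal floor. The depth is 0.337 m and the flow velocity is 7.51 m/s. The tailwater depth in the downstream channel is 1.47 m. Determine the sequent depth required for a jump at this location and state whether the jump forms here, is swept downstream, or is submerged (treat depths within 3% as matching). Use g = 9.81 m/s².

y₂ = 1.81 m; the jump is swept downstream

Fr₁ = V₁/√(g·y₁) = 7.51/√(9.81×0.337) = 4.13.
Conjugate-depth relation: y₂/y₁ = ½[√(1 + 8Fr₁²) − 1] = ½[√137.5 − 1] = 5.36.
y₂ = 5.36 × 0.337 = 1.81 m.
Tailwater y_tw = 1.47 m: y_tw < y₂, so the jump is swept downstream.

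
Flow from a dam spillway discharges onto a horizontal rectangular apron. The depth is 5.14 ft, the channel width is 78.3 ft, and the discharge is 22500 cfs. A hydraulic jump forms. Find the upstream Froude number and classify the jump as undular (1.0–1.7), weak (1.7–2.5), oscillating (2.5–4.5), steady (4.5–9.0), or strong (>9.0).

Fr₁ = 4.35; oscillating jump

q = Q/b = 22500/78.3 = 287 ft²/s; V₁ = q/y₁ = 55.9 ft/s. Fr₁ = V₁/√(g·y₁) = 4.35.
Fr₁ = 4.35 lies in the oscillating range.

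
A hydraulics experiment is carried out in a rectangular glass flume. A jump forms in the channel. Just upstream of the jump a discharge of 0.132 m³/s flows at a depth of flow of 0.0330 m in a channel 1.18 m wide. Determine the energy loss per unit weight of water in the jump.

q = Q/b = 0.132/1.18 = 0.112 m²/s; V₁ = q/y₁ = 3.39 m/s. Fr₁ = V₁/√(g·y₁) = 5.96.
By Bélanger, y₂/y₁ = ½[√(1 + 8Fr₁²) − 1] = ½[√285.0 − 1] = 7.94.
y₂ = 7.94 × 0.0330 = 0.262 m.
Head loss: ΔE = (y₂ − y₁)³/(4y₁y₂) = (0.262 − 0.0330)³/(4×0.0330×0.262) = 0.0120/0.0346 = 0.347 m.

ΔE = 0.347 m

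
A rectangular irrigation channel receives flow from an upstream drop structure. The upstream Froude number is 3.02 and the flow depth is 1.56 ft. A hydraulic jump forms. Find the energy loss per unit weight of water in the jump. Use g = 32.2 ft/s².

ΔE = 2.25 ft

Fr₁ = 3.02 (given).
Sequent-depth ratio: y₂/y₁ = ½[√(1 + 8Fr₁²) − 1] = ½[√73.96 − 1] = 3.80.
y₂ = 3.80 × 1.56 = 5.93 ft.
Head loss: ΔE = (y₂ − y₁)³/(4y₁y₂) = (5.93 − 1.56)³/(4×1.56×5.93) = 83.3/37.0 = 2.25 ft.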